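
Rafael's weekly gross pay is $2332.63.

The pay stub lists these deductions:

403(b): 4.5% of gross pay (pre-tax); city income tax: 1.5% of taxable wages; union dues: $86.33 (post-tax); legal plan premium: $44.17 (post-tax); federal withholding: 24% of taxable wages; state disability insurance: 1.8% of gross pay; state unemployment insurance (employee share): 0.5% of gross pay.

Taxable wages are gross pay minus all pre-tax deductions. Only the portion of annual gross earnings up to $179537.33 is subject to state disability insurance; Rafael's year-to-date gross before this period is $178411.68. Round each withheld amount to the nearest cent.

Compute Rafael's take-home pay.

403(b): $2332.63 × 0.045 = $104.97
Taxable wages = $2332.63 − $104.97 = $2227.66
City income tax: $2227.66 × 0.015 = $33.41
Federal withholding: $2227.66 × 0.24 = $534.64
State unemployment insurance (employee share): $2332.63 × 0.005 = $11.66
State disability insurance: only $179537.33 − $178411.68 = $1125.65 of this check is subject → $1125.65 × 0.018 = $20.26
Legal plan premium: $44.17
Union dues: $86.33
Total deductions = $104.97 + $33.41 + $534.64 + $11.66 + $20.26 + $44.17 + $86.33 = $835.44
Net pay = $2332.63 − $835.44 = $1497.19

$1497.19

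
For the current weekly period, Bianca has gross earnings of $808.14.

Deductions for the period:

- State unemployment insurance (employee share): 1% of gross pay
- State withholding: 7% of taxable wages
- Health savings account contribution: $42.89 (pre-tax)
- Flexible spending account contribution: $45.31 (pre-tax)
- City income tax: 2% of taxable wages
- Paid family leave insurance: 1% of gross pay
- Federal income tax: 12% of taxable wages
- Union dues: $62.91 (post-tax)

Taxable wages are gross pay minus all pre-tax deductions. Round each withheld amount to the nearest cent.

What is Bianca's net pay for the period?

$489.68

Health savings account contribution: $42.89
Flexible spending account contribution: $45.31
Pre-tax total = $42.89 + $45.31 = $88.20
Taxable wages = $808.14 − $88.20 = $719.94
Federal income tax: $719.94 × 0.12 = $86.39
City income tax: $719.94 × 0.02 = $14.40
State withholding: $719.94 × 0.07 = $50.40
Paid family leave insurance: $808.14 × 0.01 = $8.08
State unemployment insurance (employee share): $808.14 × 0.01 = $8.08
Union dues: $62.91
Total deductions = $42.89 + $45.31 + $86.39 + $14.40 + $50.40 + $8.08 + $8.08 + $62.91 = $318.46
Net pay = $808.14 − $318.46 = $489.68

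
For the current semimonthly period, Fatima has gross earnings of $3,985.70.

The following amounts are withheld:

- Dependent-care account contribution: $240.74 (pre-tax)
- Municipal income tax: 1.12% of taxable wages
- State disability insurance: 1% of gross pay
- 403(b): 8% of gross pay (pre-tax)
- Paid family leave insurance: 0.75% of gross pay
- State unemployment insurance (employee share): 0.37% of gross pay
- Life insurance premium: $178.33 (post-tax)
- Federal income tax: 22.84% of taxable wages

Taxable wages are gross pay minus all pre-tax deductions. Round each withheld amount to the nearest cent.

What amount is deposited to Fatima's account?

$2,342.38

Dependent-care account contribution: $240.74
403(b): $3,985.70 × 0.08 = $318.86
Pre-tax total = $240.74 + $318.86 = $559.60
Taxable wages = $3,985.70 − $559.60 = $3,426.10
Municipal income tax: $3,426.10 × 0.0112 = $38.37
Federal income tax: $3,426.10 × 0.2284 = $782.52
Paid family leave insurance: $3,985.70 × 0.0075 = $29.89
State unemployment insurance (employee share): $3,985.70 × 0.0037 = $14.75
State disability insurance: $3,985.70 × 0.01 = $39.86
Life insurance premium: $178.33
Total deductions = $240.74 + $318.86 + $38.37 + $782.52 + $29.89 + $14.75 + $39.86 + $178.33 = $1,643.32
Net pay = $3,985.70 − $1,643.32 = $2,342.38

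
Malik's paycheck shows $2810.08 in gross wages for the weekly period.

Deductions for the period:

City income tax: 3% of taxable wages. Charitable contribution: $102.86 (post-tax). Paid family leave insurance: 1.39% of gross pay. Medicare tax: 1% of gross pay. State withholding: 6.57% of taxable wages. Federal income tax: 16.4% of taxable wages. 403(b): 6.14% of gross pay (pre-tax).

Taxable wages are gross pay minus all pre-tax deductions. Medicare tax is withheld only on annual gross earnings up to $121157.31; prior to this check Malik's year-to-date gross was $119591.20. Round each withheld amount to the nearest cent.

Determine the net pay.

403(b): $2810.08 × 0.0614 = $172.54
Taxable wages = $2810.08 − $172.54 = $2637.54
State withholding: $2637.54 × 0.0657 = $173.29
Federal income tax: $2637.54 × 0.164 = $432.56
City income tax: $2637.54 × 0.03 = $79.13
Medicare tax: only $121157.31 − $119591.20 = $1566.11 of this check is subject → $1566.11 × 0.01 = $15.66
Paid family leave insurance: $2810.08 × 0.0139 = $39.06
Charitable contribution: $102.86
Total deductions = $172.54 + $173.29 + $432.56 + $79.13 + $15.66 + $39.06 + $102.86 = $1015.10
Net pay = $2810.08 − $1015.10 = $1794.98

$1794.98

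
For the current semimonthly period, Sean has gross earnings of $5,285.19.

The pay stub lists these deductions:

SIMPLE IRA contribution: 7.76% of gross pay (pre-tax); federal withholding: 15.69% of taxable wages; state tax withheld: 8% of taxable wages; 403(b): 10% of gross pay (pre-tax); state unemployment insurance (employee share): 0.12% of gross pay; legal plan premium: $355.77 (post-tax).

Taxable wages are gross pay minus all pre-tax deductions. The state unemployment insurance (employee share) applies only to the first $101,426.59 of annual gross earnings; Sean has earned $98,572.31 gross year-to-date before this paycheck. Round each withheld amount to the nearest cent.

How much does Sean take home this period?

$2,957.65

SIMPLE IRA contribution: $5,285.19 × 0.0776 = $410.13
403(b): $5,285.19 × 0.1 = $528.52
Pre-tax total = $410.13 + $528.52 = $938.65
Taxable wages = $5,285.19 − $938.65 = $4,346.54
State tax withheld: $4,346.54 × 0.08 = $347.72
Federal withholding: $4,346.54 × 0.1569 = $681.97
State unemployment insurance (employee share): only $101,426.59 − $98,572.31 = $2,854.28 of this check is subject → $2,854.28 × 0.0012 = $3.43
Legal plan premium: $355.77
Total deductions = $410.13 + $528.52 + $347.72 + $681.97 + $3.43 + $355.77 = $2,327.54
Net pay = $5,285.19 − $2,327.54 = $2,957.65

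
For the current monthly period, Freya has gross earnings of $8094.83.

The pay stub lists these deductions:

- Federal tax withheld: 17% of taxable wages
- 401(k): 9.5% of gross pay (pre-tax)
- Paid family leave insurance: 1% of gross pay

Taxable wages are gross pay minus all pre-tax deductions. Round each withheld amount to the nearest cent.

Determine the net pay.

$5999.48

401(k): $8094.83 × 0.095 = $769.01
Taxable wages = $8094.83 − $769.01 = $7325.82
Federal tax withheld: $7325.82 × 0.17 = $1245.39
Paid family leave insurance: $8094.83 × 0.01 = $80.95
Total deductions = $769.01 + $1245.39 + $80.95 = $2095.35
Net pay = $8094.83 − $2095.35 = $5999.48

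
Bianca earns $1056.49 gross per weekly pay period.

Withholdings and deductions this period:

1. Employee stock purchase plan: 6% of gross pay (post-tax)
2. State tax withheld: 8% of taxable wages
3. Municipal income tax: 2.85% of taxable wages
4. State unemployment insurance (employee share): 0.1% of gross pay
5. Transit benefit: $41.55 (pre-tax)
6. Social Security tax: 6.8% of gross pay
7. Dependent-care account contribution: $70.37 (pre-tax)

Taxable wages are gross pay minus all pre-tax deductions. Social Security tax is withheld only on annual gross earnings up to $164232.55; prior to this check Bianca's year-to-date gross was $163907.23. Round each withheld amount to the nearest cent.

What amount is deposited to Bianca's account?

$755.51

Transit benefit: $41.55
Dependent-care account contribution: $70.37
Pre-tax total = $41.55 + $70.37 = $111.92
Taxable wages = $1056.49 − $111.92 = $944.57
State tax withheld: $944.57 × 0.08 = $75.57
Municipal income tax: $944.57 × 0.0285 = $26.92
State unemployment insurance (employee share): $1056.49 × 0.001 = $1.06
Social Security tax: only $164232.55 − $163907.23 = $325.32 of this check is subject → $325.32 × 0.068 = $22.12
Employee stock purchase plan: $1056.49 × 0.06 = $63.39
Total deductions = $41.55 + $70.37 + $75.57 + $26.92 + $1.06 + $22.12 + $63.39 = $300.98
Net pay = $1056.49 − $300.98 = $755.51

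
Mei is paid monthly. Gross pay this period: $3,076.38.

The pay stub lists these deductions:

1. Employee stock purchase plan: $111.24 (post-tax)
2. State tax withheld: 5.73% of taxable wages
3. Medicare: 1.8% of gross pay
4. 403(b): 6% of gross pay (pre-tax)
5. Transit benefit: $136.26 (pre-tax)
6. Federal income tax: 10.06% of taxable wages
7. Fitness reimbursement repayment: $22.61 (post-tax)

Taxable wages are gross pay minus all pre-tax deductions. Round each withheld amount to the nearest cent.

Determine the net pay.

Transit benefit: $136.26
403(b): $3,076.38 × 0.06 = $184.58
Pre-tax total = $136.26 + $184.58 = $320.84
Taxable wages = $3,076.38 − $320.84 = $2,755.54
State tax withheld: $2,755.54 × 0.0573 = $157.89
Federal income tax: $2,755.54 × 0.1006 = $277.21
Medicare: $3,076.38 × 0.018 = $55.37
Employee stock purchase plan: $111.24
Fitness reimbursement repayment: $22.61
Total deductions = $136.26 + $184.58 + $157.89 + $277.21 + $55.37 + $111.24 + $22.61 = $945.16
Net pay = $3,076.38 − $945.16 = $2,131.22

$2,131.22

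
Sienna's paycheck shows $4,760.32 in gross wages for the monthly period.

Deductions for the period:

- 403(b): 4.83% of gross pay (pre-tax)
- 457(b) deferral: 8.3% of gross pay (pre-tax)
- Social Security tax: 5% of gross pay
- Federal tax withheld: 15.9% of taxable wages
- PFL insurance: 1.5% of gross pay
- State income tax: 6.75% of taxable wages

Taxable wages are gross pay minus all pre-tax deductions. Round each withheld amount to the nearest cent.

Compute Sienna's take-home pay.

$2,889.23

403(b): $4,760.32 × 0.0483 = $229.92
457(b) deferral: $4,760.32 × 0.083 = $395.11
Pre-tax total = $229.92 + $395.11 = $625.03
Taxable wages = $4,760.32 − $625.03 = $4,135.29
Federal tax withheld: $4,135.29 × 0.159 = $657.51
State income tax: $4,135.29 × 0.0675 = $279.13
PFL insurance: $4,760.32 × 0.015 = $71.40
Social Security tax: $4,760.32 × 0.05 = $238.02
Total deductions = $229.92 + $395.11 + $657.51 + $279.13 + $71.40 + $238.02 = $1,871.09
Net pay = $4,760.32 − $1,871.09 = $2,889.23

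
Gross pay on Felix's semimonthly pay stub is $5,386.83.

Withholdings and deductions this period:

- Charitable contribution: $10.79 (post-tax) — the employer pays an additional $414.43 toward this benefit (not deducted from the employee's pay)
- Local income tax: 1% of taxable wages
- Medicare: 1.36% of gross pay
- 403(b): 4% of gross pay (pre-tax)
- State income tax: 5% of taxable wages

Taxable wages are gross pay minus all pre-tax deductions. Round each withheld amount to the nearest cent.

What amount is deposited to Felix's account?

403(b): $5,386.83 × 0.04 = $215.47
Taxable wages = $5,386.83 − $215.47 = $5,171.36
Local income tax: $5,171.36 × 0.01 = $51.71
State income tax: $5,171.36 × 0.05 = $258.57
Medicare: $5,386.83 × 0.0136 = $73.26
Charitable contribution: $10.79
(Employer's $414.43 toward charitable contribution is not withheld from the employee.)
Total deductions = $215.47 + $51.71 + $258.57 + $73.26 + $10.79 = $609.80
Net pay = $5,386.83 − $609.80 = $4,777.03

$4,777.03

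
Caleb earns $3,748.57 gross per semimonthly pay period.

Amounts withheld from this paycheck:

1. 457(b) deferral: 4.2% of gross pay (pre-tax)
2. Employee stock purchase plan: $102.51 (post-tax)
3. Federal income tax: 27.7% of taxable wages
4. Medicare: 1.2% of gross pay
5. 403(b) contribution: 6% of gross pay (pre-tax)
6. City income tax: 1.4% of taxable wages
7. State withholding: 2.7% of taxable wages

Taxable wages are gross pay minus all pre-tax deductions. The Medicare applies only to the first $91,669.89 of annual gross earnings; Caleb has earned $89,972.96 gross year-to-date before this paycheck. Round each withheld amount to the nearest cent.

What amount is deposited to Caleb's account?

$2,172.89

457(b) deferral: $3,748.57 × 0.042 = $157.44
403(b) contribution: $3,748.57 × 0.06 = $224.91
Pre-tax total = $157.44 + $224.91 = $382.35
Taxable wages = $3,748.57 − $382.35 = $3,366.22
State withholding: $3,366.22 × 0.027 = $90.89
Federal income tax: $3,366.22 × 0.277 = $932.44
City income tax: $3,366.22 × 0.014 = $47.13
Medicare: only $91,669.89 − $89,972.96 = $1,696.93 of this check is subject → $1,696.93 × 0.012 = $20.36
Employee stock purchase plan: $102.51
Total deductions = $157.44 + $224.91 + $90.89 + $932.44 + $47.13 + $20.36 + $102.51 = $1,575.68
Net pay = $3,748.57 − $1,575.68 = $2,172.89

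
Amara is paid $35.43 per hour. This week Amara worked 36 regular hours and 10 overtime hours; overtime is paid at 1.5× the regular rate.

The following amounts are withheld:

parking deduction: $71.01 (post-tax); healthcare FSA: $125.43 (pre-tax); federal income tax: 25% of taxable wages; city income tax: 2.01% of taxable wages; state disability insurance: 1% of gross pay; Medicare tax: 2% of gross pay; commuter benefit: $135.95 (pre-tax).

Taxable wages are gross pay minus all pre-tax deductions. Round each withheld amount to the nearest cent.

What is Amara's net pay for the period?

Regular pay: 36 × $35.43 = $1,275.48
Overtime pay: 10 × $35.43 × 1.5 = $531.45
Gross pay = $1,275.48 + $531.45 = $1,806.93
Healthcare FSA: $125.43
Commuter benefit: $135.95
Pre-tax total = $125.43 + $135.95 = $261.38
Taxable wages = $1,806.93 − $261.38 = $1,545.55
City income tax: $1,545.55 × 0.0201 = $31.07
Federal income tax: $1,545.55 × 0.25 = $386.39
State disability insurance: $1,806.93 × 0.01 = $18.07
Medicare tax: $1,806.93 × 0.02 = $36.14
Parking deduction: $71.01
Total deductions = $125.43 + $135.95 + $31.07 + $386.39 + $18.07 + $36.14 + $71.01 = $804.06
Net pay = $1,806.93 − $804.06 = $1,002.87

$1,002.87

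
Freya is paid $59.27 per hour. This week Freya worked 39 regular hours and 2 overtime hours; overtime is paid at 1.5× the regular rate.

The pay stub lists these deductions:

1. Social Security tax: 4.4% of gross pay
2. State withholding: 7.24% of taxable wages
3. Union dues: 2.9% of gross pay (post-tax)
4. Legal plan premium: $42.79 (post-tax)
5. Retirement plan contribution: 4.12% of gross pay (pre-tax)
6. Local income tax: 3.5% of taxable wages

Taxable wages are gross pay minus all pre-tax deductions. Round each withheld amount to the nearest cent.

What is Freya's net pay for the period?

$1905.93

Regular pay: 39 × $59.27 = $2311.53
Overtime pay: 2 × $59.27 × 1.5 = $177.81
Gross pay = $2311.53 + $177.81 = $2489.34
Retirement plan contribution: $2489.34 × 0.0412 = $102.56
Taxable wages = $2489.34 − $102.56 = $2386.78
Local income tax: $2386.78 × 0.035 = $83.54
State withholding: $2386.78 × 0.0724 = $172.80
Social Security tax: $2489.34 × 0.044 = $109.53
Legal plan premium: $42.79
Union dues: $2489.34 × 0.029 = $72.19
Total deductions = $102.56 + $83.54 + $172.80 + $109.53 + $42.79 + $72.19 = $583.41
Net pay = $2489.34 − $583.41 = $1905.93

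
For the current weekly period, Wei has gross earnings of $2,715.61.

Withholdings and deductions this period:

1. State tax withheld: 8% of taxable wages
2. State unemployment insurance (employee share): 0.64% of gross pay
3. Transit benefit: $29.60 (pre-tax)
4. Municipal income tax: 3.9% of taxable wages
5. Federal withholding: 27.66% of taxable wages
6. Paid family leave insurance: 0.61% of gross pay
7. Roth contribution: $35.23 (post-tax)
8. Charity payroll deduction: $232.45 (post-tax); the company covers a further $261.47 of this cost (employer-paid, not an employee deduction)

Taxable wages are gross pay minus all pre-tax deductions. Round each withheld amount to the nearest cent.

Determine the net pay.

$1,321.80

Transit benefit: $29.60
Taxable wages = $2,715.61 − $29.60 = $2,686.01
State tax withheld: $2,686.01 × 0.08 = $214.88
Municipal income tax: $2,686.01 × 0.039 = $104.75
Federal withholding: $2,686.01 × 0.2766 = $742.95
Paid family leave insurance: $2,715.61 × 0.0061 = $16.57
State unemployment insurance (employee share): $2,715.61 × 0.0064 = $17.38
Charity payroll deduction: $232.45
Roth contribution: $35.23
(Employer's $261.47 toward charity payroll deduction is not withheld from the employee.)
Total deductions = $29.60 + $214.88 + $104.75 + $742.95 + $16.57 + $17.38 + $232.45 + $35.23 = $1,393.81
Net pay = $2,715.61 − $1,393.81 = $1,321.80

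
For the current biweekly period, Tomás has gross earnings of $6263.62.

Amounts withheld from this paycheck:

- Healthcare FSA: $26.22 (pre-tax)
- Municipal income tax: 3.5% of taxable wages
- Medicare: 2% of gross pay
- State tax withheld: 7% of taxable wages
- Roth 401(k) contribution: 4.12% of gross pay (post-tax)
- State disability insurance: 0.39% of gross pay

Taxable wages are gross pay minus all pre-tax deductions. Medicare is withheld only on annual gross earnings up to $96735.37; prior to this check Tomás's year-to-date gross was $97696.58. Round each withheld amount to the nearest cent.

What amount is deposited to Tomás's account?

$5299.98

Healthcare FSA: $26.22
Taxable wages = $6263.62 − $26.22 = $6237.40
Municipal income tax: $6237.40 × 0.035 = $218.31
State tax withheld: $6237.40 × 0.07 = $436.62
State disability insurance: $6263.62 × 0.0039 = $24.43
Medicare: annual cap $96735.37 already reached (YTD $97696.58), so $0.00
Roth 401(k) contribution: $6263.62 × 0.0412 = $258.06
Total deductions = $26.22 + $218.31 + $436.62 + $24.43 + $0.00 + $258.06 = $963.64
Net pay = $6263.62 − $963.64 = $5299.98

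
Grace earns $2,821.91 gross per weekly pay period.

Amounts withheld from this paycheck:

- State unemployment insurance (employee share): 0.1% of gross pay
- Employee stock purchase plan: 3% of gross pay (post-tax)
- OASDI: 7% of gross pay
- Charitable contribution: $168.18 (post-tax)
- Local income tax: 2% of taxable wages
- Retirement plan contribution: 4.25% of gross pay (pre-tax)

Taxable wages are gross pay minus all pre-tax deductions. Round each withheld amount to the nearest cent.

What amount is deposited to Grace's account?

$2,194.75

Retirement plan contribution: $2,821.91 × 0.0425 = $119.93
Taxable wages = $2,821.91 − $119.93 = $2,701.98
Local income tax: $2,701.98 × 0.02 = $54.04
OASDI: $2,821.91 × 0.07 = $197.53
State unemployment insurance (employee share): $2,821.91 × 0.001 = $2.82
Employee stock purchase plan: $2,821.91 × 0.03 = $84.66
Charitable contribution: $168.18
Total deductions = $119.93 + $54.04 + $197.53 + $2.82 + $84.66 + $168.18 = $627.16
Net pay = $2,821.91 − $627.16 = $2,194.75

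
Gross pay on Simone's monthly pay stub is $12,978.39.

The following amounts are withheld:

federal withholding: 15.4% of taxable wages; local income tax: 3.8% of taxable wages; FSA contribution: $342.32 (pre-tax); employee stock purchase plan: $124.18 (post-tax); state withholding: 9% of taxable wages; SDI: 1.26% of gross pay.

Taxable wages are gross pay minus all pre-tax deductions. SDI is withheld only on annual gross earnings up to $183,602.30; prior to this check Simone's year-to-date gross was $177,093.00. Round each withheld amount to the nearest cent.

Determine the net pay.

FSA contribution: $342.32
Taxable wages = $12,978.39 − $342.32 = $12,636.07
Federal withholding: $12,636.07 × 0.154 = $1,945.95
State withholding: $12,636.07 × 0.09 = $1,137.25
Local income tax: $12,636.07 × 0.038 = $480.17
SDI: only $183,602.30 − $177,093.00 = $6,509.30 of this check is subject → $6,509.30 × 0.0126 = $82.02
Employee stock purchase plan: $124.18
Total deductions = $342.32 + $1,945.95 + $1,137.25 + $480.17 + $82.02 + $124.18 = $4,111.89
Net pay = $12,978.39 − $4,111.89 = $8,866.50

$8,866.50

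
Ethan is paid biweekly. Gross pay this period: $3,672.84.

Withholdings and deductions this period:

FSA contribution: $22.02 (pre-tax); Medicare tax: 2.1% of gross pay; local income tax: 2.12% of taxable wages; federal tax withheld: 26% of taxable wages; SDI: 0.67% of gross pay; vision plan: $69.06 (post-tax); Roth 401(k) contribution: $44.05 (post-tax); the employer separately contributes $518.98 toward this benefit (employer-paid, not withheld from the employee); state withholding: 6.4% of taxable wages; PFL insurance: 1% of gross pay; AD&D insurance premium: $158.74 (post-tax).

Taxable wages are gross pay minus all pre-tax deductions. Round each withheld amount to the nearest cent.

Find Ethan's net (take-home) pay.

$1,980.24

FSA contribution: $22.02
Taxable wages = $3,672.84 − $22.02 = $3,650.82
State withholding: $3,650.82 × 0.064 = $233.65
Local income tax: $3,650.82 × 0.0212 = $77.40
Federal tax withheld: $3,650.82 × 0.26 = $949.21
Medicare tax: $3,672.84 × 0.021 = $77.13
SDI: $3,672.84 × 0.0067 = $24.61
PFL insurance: $3,672.84 × 0.01 = $36.73
Vision plan: $69.06
AD&D insurance premium: $158.74
Roth 401(k) contribution: $44.05
(Employer's $518.98 toward Roth 401(k) contribution is not withheld from the employee.)
Total deductions = $22.02 + $233.65 + $77.40 + $949.21 + $77.13 + $24.61 + $36.73 + $69.06 + $158.74 + $44.05 = $1,692.60
Net pay = $3,672.84 − $1,692.60 = $1,980.24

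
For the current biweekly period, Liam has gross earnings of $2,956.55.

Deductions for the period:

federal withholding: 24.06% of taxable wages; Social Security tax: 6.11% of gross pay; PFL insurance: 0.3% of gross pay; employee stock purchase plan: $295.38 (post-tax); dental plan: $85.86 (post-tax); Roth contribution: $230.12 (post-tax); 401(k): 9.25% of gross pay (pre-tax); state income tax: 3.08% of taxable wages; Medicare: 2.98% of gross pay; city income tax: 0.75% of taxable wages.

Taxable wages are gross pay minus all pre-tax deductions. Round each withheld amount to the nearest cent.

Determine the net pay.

401(k): $2,956.55 × 0.0925 = $273.48
Taxable wages = $2,956.55 − $273.48 = $2,683.07
Federal withholding: $2,683.07 × 0.2406 = $645.55
City income tax: $2,683.07 × 0.0075 = $20.12
State income tax: $2,683.07 × 0.0308 = $82.64
PFL insurance: $2,956.55 × 0.003 = $8.87
Medicare: $2,956.55 × 0.0298 = $88.11
Social Security tax: $2,956.55 × 0.0611 = $180.65
Roth contribution: $230.12
Employee stock purchase plan: $295.38
Dental plan: $85.86
Total deductions = $273.48 + $645.55 + $20.12 + $82.64 + $8.87 + $88.11 + $180.65 + $230.12 + $295.38 + $85.86 = $1,910.78
Net pay = $2,956.55 − $1,910.78 = $1,045.77

$1,045.77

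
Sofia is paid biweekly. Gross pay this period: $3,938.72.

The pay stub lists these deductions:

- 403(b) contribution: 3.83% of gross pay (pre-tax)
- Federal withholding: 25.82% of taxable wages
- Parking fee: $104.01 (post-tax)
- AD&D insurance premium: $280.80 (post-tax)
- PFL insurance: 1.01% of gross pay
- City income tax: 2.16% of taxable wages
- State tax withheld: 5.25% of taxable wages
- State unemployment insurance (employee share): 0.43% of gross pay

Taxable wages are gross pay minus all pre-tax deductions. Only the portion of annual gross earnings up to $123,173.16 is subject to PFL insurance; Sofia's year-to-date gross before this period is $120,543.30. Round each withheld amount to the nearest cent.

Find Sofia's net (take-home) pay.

$2,100.85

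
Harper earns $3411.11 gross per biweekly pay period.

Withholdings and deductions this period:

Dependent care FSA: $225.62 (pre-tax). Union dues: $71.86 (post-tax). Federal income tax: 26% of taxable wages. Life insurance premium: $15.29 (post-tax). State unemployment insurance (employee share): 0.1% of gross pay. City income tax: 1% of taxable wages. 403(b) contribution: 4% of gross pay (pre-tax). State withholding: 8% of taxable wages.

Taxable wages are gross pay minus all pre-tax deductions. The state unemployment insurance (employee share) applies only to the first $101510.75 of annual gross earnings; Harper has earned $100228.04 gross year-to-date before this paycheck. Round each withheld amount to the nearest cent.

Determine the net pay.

$1893.46

Dependent care FSA: $225.62
403(b) contribution: $3411.11 × 0.04 = $136.44
Pre-tax total = $225.62 + $136.44 = $362.06
Taxable wages = $3411.11 − $362.06 = $3049.05
Federal income tax: $3049.05 × 0.26 = $792.75
City income tax: $3049.05 × 0.01 = $30.49
State withholding: $3049.05 × 0.08 = $243.92
State unemployment insurance (employee share): only $101510.75 − $100228.04 = $1282.71 of this check is subject → $1282.71 × 0.001 = $1.28
Life insurance premium: $15.29
Union dues: $71.86
Total deductions = $225.62 + $136.44 + $792.75 + $30.49 + $243.92 + $1.28 + $15.29 + $71.86 = $1517.65
Net pay = $3411.11 − $1517.65 = $1893.46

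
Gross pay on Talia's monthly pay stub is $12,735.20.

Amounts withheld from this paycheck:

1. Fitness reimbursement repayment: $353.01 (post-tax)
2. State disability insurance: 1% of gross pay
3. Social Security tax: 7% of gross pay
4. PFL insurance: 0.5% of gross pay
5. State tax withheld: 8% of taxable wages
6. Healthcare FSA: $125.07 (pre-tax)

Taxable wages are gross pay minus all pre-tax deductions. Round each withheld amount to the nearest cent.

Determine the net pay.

Healthcare FSA: $125.07
Taxable wages = $12,735.20 − $125.07 = $12,610.13
State tax withheld: $12,610.13 × 0.08 = $1,008.81
PFL insurance: $12,735.20 × 0.005 = $63.68
Social Security tax: $12,735.20 × 0.07 = $891.46
State disability insurance: $12,735.20 × 0.01 = $127.35
Fitness reimbursement repayment: $353.01
Total deductions = $125.07 + $1,008.81 + $63.68 + $891.46 + $127.35 + $353.01 = $2,569.38
Net pay = $12,735.20 − $2,569.38 = $10,165.82

$10,165.82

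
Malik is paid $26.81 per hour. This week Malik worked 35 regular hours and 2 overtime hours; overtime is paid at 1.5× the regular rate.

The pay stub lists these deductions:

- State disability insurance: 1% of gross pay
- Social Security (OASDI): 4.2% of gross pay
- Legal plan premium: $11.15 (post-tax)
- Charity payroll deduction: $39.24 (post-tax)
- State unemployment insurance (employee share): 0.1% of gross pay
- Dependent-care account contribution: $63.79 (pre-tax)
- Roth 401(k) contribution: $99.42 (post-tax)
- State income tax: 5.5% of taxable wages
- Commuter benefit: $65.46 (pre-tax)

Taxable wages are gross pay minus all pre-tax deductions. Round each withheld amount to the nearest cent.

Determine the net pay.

$636.80

Regular pay: 35 × $26.81 = $938.35
Overtime pay: 2 × $26.81 × 1.5 = $80.43
Gross pay = $938.35 + $80.43 = $1,018.78
Dependent-care account contribution: $63.79
Commuter benefit: $65.46
Pre-tax total = $63.79 + $65.46 = $129.25
Taxable wages = $1,018.78 − $129.25 = $889.53
State income tax: $889.53 × 0.055 = $48.92
State disability insurance: $1,018.78 × 0.01 = $10.19
Social Security (OASDI): $1,018.78 × 0.042 = $42.79
State unemployment insurance (employee share): $1,018.78 × 0.001 = $1.02
Roth 401(k) contribution: $99.42
Charity payroll deduction: $39.24
Legal plan premium: $11.15
Total deductions = $63.79 + $65.46 + $48.92 + $10.19 + $42.79 + $1.02 + $99.42 + $39.24 + $11.15 = $381.98
Net pay = $1,018.78 − $381.98 = $636.80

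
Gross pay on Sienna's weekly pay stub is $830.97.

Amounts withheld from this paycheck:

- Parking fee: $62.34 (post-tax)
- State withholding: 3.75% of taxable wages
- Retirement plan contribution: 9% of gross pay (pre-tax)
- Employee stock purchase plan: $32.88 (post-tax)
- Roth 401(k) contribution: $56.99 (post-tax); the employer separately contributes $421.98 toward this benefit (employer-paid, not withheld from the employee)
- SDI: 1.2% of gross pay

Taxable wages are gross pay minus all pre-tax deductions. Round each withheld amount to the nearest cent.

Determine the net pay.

Retirement plan contribution: $830.97 × 0.09 = $74.79
Taxable wages = $830.97 − $74.79 = $756.18
State withholding: $756.18 × 0.0375 = $28.36
SDI: $830.97 × 0.012 = $9.97
Roth 401(k) contribution: $56.99
Employee stock purchase plan: $32.88
Parking fee: $62.34
(Employer's $421.98 toward Roth 401(k) contribution is not withheld from the employee.)
Total deductions = $74.79 + $28.36 + $9.97 + $56.99 + $32.88 + $62.34 = $265.33
Net pay = $830.97 − $265.33 = $565.64

$565.64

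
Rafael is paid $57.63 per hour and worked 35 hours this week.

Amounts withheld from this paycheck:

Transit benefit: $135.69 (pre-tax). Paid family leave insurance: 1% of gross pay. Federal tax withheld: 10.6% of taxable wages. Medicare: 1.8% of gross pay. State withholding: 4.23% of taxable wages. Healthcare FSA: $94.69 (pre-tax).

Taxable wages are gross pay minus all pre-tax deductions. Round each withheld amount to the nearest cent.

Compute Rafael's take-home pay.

$1465.22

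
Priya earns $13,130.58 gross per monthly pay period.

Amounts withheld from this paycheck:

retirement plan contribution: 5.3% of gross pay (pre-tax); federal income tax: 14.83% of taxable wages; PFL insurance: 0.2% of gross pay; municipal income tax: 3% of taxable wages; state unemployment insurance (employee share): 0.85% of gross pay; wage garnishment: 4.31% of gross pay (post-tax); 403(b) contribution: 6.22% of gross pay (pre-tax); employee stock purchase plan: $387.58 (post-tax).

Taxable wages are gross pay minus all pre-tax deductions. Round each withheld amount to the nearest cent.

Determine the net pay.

$8,455.08

403(b) contribution: $13,130.58 × 0.0622 = $816.72
Retirement plan contribution: $13,130.58 × 0.053 = $695.92
Pre-tax total = $816.72 + $695.92 = $1,512.64
Taxable wages = $13,130.58 − $1,512.64 = $11,617.94
Federal income tax: $11,617.94 × 0.1483 = $1,722.94
Municipal income tax: $11,617.94 × 0.03 = $348.54
State unemployment insurance (employee share): $13,130.58 × 0.0085 = $111.61
PFL insurance: $13,130.58 × 0.002 = $26.26
Employee stock purchase plan: $387.58
Wage garnishment: $13,130.58 × 0.0431 = $565.93
Total deductions = $816.72 + $695.92 + $1,722.94 + $348.54 + $111.61 + $26.26 + $387.58 + $565.93 = $4,675.50
Net pay = $13,130.58 − $4,675.50 = $8,455.08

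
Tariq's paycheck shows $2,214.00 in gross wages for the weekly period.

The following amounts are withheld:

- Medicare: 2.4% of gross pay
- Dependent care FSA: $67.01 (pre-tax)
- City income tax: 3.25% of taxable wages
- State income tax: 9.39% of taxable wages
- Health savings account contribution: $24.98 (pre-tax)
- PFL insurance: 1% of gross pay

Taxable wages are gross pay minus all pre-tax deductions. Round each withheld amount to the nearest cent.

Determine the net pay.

$1,778.50

Dependent care FSA: $67.01
Health savings account contribution: $24.98
Pre-tax total = $67.01 + $24.98 = $91.99
Taxable wages = $2,214.00 − $91.99 = $2,122.01
State income tax: $2,122.01 × 0.0939 = $199.26
City income tax: $2,122.01 × 0.0325 = $68.97
Medicare: $2,214.00 × 0.024 = $53.14
PFL insurance: $2,214.00 × 0.01 = $22.14
Total deductions = $67.01 + $24.98 + $199.26 + $68.97 + $53.14 + $22.14 = $435.50
Net pay = $2,214.00 − $435.50 = $1,778.50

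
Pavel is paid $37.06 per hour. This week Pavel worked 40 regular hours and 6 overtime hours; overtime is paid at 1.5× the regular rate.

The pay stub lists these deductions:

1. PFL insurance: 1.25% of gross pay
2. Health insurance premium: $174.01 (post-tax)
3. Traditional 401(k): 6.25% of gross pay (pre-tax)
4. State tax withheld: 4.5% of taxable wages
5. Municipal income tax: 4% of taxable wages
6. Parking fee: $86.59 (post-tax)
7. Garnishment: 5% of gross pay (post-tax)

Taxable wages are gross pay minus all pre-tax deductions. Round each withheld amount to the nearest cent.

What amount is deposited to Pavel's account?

Regular pay: 40 × $37.06 = $1482.40
Overtime pay: 6 × $37.06 × 1.5 = $333.54
Gross pay = $1482.40 + $333.54 = $1815.94
Traditional 401(k): $1815.94 × 0.0625 = $113.50
Taxable wages = $1815.94 − $113.50 = $1702.44
Municipal income tax: $1702.44 × 0.04 = $68.10
State tax withheld: $1702.44 × 0.045 = $76.61
PFL insurance: $1815.94 × 0.0125 = $22.70
Parking fee: $86.59
Garnishment: $1815.94 × 0.05 = $90.80
Health insurance premium: $174.01
Total deductions = $113.50 + $68.10 + $76.61 + $22.70 + $86.59 + $90.80 + $174.01 = $632.31
Net pay = $1815.94 − $632.31 = $1183.63

$1183.63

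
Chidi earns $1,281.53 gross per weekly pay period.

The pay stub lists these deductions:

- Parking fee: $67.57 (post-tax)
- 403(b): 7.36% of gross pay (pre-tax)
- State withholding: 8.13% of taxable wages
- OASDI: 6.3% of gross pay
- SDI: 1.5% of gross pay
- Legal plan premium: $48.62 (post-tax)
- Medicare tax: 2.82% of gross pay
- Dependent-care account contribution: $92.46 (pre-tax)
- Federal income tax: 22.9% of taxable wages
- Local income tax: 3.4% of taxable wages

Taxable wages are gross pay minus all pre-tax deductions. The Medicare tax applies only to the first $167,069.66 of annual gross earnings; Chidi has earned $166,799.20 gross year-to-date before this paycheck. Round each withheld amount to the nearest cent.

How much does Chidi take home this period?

$494.05

403(b): $1,281.53 × 0.0736 = $94.32
Dependent-care account contribution: $92.46
Pre-tax total = $94.32 + $92.46 = $186.78
Taxable wages = $1,281.53 − $186.78 = $1,094.75
State withholding: $1,094.75 × 0.0813 = $89.00
Local income tax: $1,094.75 × 0.034 = $37.22
Federal income tax: $1,094.75 × 0.229 = $250.70
Medicare tax: only $167,069.66 − $166,799.20 = $270.46 of this check is subject → $270.46 × 0.0282 = $7.63
SDI: $1,281.53 × 0.015 = $19.22
OASDI: $1,281.53 × 0.063 = $80.74
Parking fee: $67.57
Legal plan premium: $48.62
Total deductions = $94.32 + $92.46 + $89.00 + $37.22 + $250.70 + $7.63 + $19.22 + $80.74 + $67.57 + $48.62 = $787.48
Net pay = $1,281.53 − $787.48 = $494.05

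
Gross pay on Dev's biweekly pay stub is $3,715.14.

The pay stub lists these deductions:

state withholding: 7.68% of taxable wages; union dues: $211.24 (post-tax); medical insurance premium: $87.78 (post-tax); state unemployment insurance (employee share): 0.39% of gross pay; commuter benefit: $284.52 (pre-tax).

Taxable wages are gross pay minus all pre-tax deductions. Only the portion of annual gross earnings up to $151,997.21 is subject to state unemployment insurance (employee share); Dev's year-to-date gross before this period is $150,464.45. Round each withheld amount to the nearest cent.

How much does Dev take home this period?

Commuter benefit: $284.52
Taxable wages = $3,715.14 − $284.52 = $3,430.62
State withholding: $3,430.62 × 0.0768 = $263.47
State unemployment insurance (employee share): only $151,997.21 − $150,464.45 = $1,532.76 of this check is subject → $1,532.76 × 0.0039 = $5.98
Union dues: $211.24
Medical insurance premium: $87.78
Total deductions = $284.52 + $263.47 + $5.98 + $211.24 + $87.78 = $852.99
Net pay = $3,715.14 − $852.99 = $2,862.15

$2,862.15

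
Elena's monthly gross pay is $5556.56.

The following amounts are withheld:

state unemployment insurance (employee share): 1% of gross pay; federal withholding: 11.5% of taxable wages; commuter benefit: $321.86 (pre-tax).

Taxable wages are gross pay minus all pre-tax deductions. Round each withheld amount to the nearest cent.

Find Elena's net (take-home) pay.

$4577.14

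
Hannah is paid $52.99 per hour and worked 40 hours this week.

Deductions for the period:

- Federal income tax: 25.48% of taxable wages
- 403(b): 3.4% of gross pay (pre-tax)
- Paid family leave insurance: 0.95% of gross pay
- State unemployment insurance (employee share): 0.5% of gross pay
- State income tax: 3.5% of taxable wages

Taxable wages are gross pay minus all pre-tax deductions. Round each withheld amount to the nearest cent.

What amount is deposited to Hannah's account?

Gross pay: 40 × $52.99 = $2119.60
403(b): $2119.60 × 0.034 = $72.07
Taxable wages = $2119.60 − $72.07 = $2047.53
State income tax: $2047.53 × 0.035 = $71.66
Federal income tax: $2047.53 × 0.2548 = $521.71
Paid family leave insurance: $2119.60 × 0.0095 = $20.14
State unemployment insurance (employee share): $2119.60 × 0.005 = $10.60
Total deductions = $72.07 + $71.66 + $521.71 + $20.14 + $10.60 = $696.18
Net pay = $2119.60 − $696.18 = $1423.42

$1423.42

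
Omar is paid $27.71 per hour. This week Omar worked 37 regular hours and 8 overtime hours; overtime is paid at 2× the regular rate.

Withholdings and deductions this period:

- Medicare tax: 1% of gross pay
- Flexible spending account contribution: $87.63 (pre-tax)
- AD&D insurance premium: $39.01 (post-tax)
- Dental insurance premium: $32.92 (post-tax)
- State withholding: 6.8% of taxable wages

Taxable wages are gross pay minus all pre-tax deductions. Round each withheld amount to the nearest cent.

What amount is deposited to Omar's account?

Regular pay: 37 × $27.71 = $1,025.27
Overtime pay: 8 × $27.71 × 2 = $443.36
Gross pay = $1,025.27 + $443.36 = $1,468.63
Flexible spending account contribution: $87.63
Taxable wages = $1,468.63 − $87.63 = $1,381.00
State withholding: $1,381.00 × 0.068 = $93.91
Medicare tax: $1,468.63 × 0.01 = $14.69
Dental insurance premium: $32.92
AD&D insurance premium: $39.01
Total deductions = $87.63 + $93.91 + $14.69 + $32.92 + $39.01 = $268.16
Net pay = $1,468.63 − $268.16 = $1,200.47

$1,200.47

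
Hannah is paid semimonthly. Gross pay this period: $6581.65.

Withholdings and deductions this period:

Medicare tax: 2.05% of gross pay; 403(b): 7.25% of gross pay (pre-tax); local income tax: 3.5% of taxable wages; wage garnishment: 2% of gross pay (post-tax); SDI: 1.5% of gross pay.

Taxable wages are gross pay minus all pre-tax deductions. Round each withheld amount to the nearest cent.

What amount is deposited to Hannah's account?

403(b): $6581.65 × 0.0725 = $477.17
Taxable wages = $6581.65 − $477.17 = $6104.48
Local income tax: $6104.48 × 0.035 = $213.66
Medicare tax: $6581.65 × 0.0205 = $134.92
SDI: $6581.65 × 0.015 = $98.72
Wage garnishment: $6581.65 × 0.02 = $131.63
Total deductions = $477.17 + $213.66 + $134.92 + $98.72 + $131.63 = $1056.10
Net pay = $6581.65 − $1056.10 = $5525.55

$5525.55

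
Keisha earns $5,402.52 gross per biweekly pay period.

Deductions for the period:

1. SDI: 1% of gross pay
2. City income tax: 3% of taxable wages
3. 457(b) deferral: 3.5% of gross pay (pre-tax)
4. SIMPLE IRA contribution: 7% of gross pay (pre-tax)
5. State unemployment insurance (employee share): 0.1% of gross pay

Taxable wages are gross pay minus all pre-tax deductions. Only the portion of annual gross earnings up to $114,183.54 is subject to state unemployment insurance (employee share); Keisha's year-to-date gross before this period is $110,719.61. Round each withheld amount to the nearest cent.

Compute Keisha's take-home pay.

$4,632.70

457(b) deferral: $5,402.52 × 0.035 = $189.09
SIMPLE IRA contribution: $5,402.52 × 0.07 = $378.18
Pre-tax total = $189.09 + $378.18 = $567.27
Taxable wages = $5,402.52 − $567.27 = $4,835.25
City income tax: $4,835.25 × 0.03 = $145.06
SDI: $5,402.52 × 0.01 = $54.03
State unemployment insurance (employee share): only $114,183.54 − $110,719.61 = $3,463.93 of this check is subject → $3,463.93 × 0.001 = $3.46
Total deductions = $189.09 + $378.18 + $145.06 + $54.03 + $3.46 = $769.82
Net pay = $5,402.52 − $769.82 = $4,632.70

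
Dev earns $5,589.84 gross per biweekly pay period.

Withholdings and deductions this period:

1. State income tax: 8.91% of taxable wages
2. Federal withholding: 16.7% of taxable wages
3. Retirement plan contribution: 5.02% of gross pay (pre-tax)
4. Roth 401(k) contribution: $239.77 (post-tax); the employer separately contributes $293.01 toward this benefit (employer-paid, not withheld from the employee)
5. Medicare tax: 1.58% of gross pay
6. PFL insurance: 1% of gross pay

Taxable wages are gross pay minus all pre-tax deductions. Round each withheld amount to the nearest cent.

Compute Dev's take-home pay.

Retirement plan contribution: $5,589.84 × 0.0502 = $280.61
Taxable wages = $5,589.84 − $280.61 = $5,309.23
State income tax: $5,309.23 × 0.0891 = $473.05
Federal withholding: $5,309.23 × 0.167 = $886.64
PFL insurance: $5,589.84 × 0.01 = $55.90
Medicare tax: $5,589.84 × 0.0158 = $88.32
Roth 401(k) contribution: $239.77
(Employer's $293.01 toward Roth 401(k) contribution is not withheld from the employee.)
Total deductions = $280.61 + $473.05 + $886.64 + $55.90 + $88.32 + $239.77 = $2,024.29
Net pay = $5,589.84 − $2,024.29 = $3,565.55

$3,565.55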